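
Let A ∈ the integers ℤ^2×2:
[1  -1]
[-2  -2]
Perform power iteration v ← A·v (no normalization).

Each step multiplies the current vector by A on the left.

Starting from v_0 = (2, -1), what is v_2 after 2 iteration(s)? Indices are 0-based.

v_2 = (5, -2)

v_0 = (2, -1).
v_1 = A·v_0 = (3, -2).
v_2 = A·v_1 = (5, -2).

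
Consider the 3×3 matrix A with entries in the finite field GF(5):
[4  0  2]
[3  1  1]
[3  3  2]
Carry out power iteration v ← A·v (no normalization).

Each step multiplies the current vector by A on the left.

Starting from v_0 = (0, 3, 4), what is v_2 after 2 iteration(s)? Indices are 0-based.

v_2 = (1, 3, 4)

v_0 = (0, 3, 4).
v_1 = A·v_0 = (3, 2, 2).
v_2 = A·v_1 = (1, 3, 4).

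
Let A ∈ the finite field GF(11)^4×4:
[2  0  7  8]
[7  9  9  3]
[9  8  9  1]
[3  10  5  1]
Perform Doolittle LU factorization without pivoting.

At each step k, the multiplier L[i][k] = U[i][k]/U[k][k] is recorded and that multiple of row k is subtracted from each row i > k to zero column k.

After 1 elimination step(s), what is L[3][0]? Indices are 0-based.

L[3][0] = 7

k=0: U[0][0]=2
  eliminate (1,0): mult=9, new row 1: (0, 9, 1, 8); set L[1][0]=9
  eliminate (2,0): mult=10, new row 2: (0, 8, 5, 9); set L[2][0]=10
  eliminate (3,0): mult=7, new row 3: (0, 10, 0, 0); set L[3][0]=7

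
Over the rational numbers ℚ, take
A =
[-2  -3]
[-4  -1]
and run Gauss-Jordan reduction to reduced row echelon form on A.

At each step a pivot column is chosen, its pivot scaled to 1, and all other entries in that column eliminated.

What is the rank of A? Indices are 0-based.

[1] R0 /= -2  ⇒  (1, 3/2)
     R1 -= -4·R0  ⇒  (0, 5)
[2] R1 /= 5  ⇒  (0, 1)
     R0 -= 3/2·R1  ⇒  (1, 0)

rank = 2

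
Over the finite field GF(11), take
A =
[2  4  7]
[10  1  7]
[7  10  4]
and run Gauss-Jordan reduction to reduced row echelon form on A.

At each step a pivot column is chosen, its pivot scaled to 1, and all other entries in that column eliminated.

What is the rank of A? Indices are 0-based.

rank = 3

step 1: normalize row 0 (÷2) = (1, 2, 9)
  row 1: subtract 10×row0 = (0, 3, 5)
  row 2: subtract 7×row0 = (0, 7, 7)
step 2: normalize row 1 (÷3) = (0, 1, 9)
  row 0: subtract 2×row1 = (1, 0, 2)
  row 2: subtract 7×row1 = (0, 0, 10)
step 3: normalize row 2 (÷10) = (0, 0, 1)
  row 0: subtract 2×row2 = (1, 0, 0)
  row 1: subtract 9×row2 = (0, 1, 0)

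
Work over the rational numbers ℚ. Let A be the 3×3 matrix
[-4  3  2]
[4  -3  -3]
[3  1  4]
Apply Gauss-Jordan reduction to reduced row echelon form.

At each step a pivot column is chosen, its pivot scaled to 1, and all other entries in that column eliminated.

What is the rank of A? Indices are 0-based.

rank = 3

step 1: normalize row 0 (÷-4) = (1, -3/4, -1/2)
  row 1: subtract 4×row0 = (0, 0, -1)
  row 2: subtract 3×row0 = (0, 13/4, 11/2)
step 2: exchange rows 1,2
step 2: normalize row 1 (÷13/4) = (0, 1, 22/13)
  row 0: subtract -3/4×row1 = (1, 0, 10/13)
step 3: normalize row 2 (÷-1) = (0, 0, 1)
  row 0: subtract 10/13×row2 = (1, 0, 0)
  row 1: subtract 22/13×row2 = (0, 1, 0)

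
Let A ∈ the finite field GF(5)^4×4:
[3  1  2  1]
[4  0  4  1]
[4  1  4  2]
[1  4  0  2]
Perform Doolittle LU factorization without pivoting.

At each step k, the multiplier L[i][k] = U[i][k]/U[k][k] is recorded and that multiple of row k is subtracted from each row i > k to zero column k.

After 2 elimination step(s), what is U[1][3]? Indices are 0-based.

U[1][3] = 3

[col 0] pivot 3
  R1 -= 3*R0 → (0, 2, 3, 3)  (L[1][0] := 3)
  R2 -= 3*R0 → (0, 3, 3, 4)  (L[2][0] := 3)
  R3 -= 2*R0 → (0, 2, 1, 0)  (L[3][0] := 2)
[col 1] pivot 2
  R2 -= 4*R1 → (0, 0, 1, 2)  (L[2][1] := 4)
  R3 -= 1*R1 → (0, 0, 3, 2)  (L[3][1] := 1)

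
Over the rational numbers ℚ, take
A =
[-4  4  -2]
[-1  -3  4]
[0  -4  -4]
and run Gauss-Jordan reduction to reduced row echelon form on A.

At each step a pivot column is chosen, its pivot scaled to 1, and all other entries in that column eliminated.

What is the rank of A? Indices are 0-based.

rank = 3

[1] R0 /= -4  ⇒  (1, -1, 1/2)
     R1 -= -1·R0  ⇒  (0, -4, 9/2)
[2] R1 /= -4  ⇒  (0, 1, -9/8)
     R0 -= -1·R1  ⇒  (1, 0, -5/8)
     R2 -= -4·R1  ⇒  (0, 0, -17/2)
[3] R2 /= -17/2  ⇒  (0, 0, 1)
     R0 -= -5/8·R2  ⇒  (1, 0, 0)
     R1 -= -9/8·R2  ⇒  (0, 1, 0)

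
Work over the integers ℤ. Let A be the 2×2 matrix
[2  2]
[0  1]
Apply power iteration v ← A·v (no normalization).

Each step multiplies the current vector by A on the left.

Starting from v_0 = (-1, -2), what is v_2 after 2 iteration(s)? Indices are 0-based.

v_2 = (-16, -2)

v_0 = (-1, -2).
v_1 = A·v_0 = (-6, -2).
v_2 = A·v_1 = (-16, -2).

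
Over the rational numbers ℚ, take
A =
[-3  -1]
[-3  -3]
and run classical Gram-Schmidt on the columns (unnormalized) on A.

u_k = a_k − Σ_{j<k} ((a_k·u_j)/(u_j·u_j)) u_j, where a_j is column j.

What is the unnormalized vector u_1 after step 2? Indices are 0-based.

u_1 = (1, -1)

Step 1: u_0 = a_0 = (-3, -3).
Step 2: u_1 = a_1 − (2/3)·u_0 = (1, -1).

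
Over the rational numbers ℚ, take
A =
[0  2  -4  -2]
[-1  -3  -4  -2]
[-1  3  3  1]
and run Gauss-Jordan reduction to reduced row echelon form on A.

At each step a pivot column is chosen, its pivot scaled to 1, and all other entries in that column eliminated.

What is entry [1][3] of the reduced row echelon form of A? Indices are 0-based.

M[1][3] = -1/19

pivot(0,0): swap R0↔R1
pivot(0,0)=-1: scale R0 → (1, 3, 4, 2)
  clear (2,0): R2 −= (-1)R0 → (0, 6, 7, 3)
pivot(1,1)=2: scale R1 → (0, 1, -2, -1)
  clear (0,1): R0 −= (3)R1 → (1, 0, 10, 5)
  clear (2,1): R2 −= (6)R1 → (0, 0, 19, 9)
pivot(2,2)=19: scale R2 → (0, 0, 1, 9/19)
  clear (0,2): R0 −= (10)R2 → (1, 0, 0, 5/19)
  clear (1,2): R1 −= (-2)R2 → (0, 1, 0, -1/19)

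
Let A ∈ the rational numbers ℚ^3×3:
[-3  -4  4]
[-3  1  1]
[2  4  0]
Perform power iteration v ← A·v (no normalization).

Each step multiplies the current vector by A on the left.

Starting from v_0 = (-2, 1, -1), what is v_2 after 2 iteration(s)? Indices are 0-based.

v_2 = (-18, 12, 20)

v_0 = (-2, 1, -1).
v_1 = A·v_0 = (-2, 6, 0).
v_2 = A·v_1 = (-18, 12, 20).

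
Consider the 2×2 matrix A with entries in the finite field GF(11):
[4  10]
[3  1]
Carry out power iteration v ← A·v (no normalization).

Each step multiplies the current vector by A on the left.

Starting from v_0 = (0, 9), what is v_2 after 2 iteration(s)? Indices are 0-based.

v_0 = (0, 9).
v_1 = A·v_0 = (2, 9).
v_2 = A·v_1 = (10, 4).

v_2 = (10, 4)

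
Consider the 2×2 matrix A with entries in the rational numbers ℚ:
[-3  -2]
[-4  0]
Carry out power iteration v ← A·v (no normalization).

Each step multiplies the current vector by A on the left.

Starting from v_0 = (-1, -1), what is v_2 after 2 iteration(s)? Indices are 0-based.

v_0 = (-1, -1).
v_1 = A·v_0 = (5, 4).
v_2 = A·v_1 = (-23, -20).

v_2 = (-23, -20)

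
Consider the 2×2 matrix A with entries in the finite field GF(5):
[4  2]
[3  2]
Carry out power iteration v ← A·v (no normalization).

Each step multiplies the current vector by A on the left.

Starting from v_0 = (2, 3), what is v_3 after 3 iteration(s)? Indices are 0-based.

v_0 = (2, 3).
v_1 = A·v_0 = (4, 2).
v_2 = A·v_1 = (0, 1).
v_3 = A·v_2 = (2, 2).

v_3 = (2, 2)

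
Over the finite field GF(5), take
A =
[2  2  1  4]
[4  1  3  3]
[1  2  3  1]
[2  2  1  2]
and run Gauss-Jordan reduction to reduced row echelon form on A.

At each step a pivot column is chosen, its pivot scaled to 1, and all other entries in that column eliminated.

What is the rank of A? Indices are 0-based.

pivot(0,0)=2: scale R0 → (1, 1, 3, 2)
  clear (1,0): R1 −= (4)R0 → (0, 2, 1, 0)
  clear (2,0): R2 −= (1)R0 → (0, 1, 0, 4)
  clear (3,0): R3 −= (2)R0 → (0, 0, 0, 3)
pivot(1,1)=2: scale R1 → (0, 1, 3, 0)
  clear (0,1): R0 −= (1)R1 → (1, 0, 0, 2)
  clear (2,1): R2 −= (1)R1 → (0, 0, 2, 4)
pivot(2,2)=2: scale R2 → (0, 0, 1, 2)
  clear (1,2): R1 −= (3)R2 → (0, 1, 0, 4)
pivot(3,3)=3: scale R3 → (0, 0, 0, 1)
  clear (0,3): R0 −= (2)R3 → (1, 0, 0, 0)
  clear (1,3): R1 −= (4)R3 → (0, 1, 0, 0)
  clear (2,3): R2 −= (2)R3 → (0, 0, 1, 0)

rank = 4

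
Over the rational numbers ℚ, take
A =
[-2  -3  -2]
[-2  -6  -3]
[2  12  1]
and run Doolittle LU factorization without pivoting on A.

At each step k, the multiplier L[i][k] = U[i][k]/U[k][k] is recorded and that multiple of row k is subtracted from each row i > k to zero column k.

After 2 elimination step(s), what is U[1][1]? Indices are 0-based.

U[1][1] = -3

[col 0] pivot -2
  R1 -= 1*R0 → (0, -3, -1)  (L[1][0] := 1)
  R2 -= -1*R0 → (0, 9, -1)  (L[2][0] := -1)
[col 1] pivot -3
  R2 -= -3*R1 → (0, 0, -4)  (L[2][1] := -3)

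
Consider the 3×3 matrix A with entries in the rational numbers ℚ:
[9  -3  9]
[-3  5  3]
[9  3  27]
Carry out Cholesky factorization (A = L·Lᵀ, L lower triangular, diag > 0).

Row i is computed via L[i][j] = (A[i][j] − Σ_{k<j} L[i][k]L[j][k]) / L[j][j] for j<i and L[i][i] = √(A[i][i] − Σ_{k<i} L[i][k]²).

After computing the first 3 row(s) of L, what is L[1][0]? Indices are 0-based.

Step 1: L[0][0] = √(9) = 3.
  L[1][0] = (-3) / L[0][0] = -1.
Step 2: L[1][1] = √(4) = 2.
  L[2][0] = (9) / L[0][0] = 3.
  L[2][1] = (6) / L[1][1] = 3.
Step 3: L[2][2] = √(9) = 3.

L[1][0] = -1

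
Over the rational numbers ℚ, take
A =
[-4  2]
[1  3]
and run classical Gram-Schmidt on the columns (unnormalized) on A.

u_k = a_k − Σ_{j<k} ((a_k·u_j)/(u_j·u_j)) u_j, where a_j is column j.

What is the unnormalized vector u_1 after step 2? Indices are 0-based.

Step 1: u_0 = a_0 = (-4, 1).
Step 2: u_1 = a_1 − (-5/17)·u_0 = (14/17, 56/17).

u_1 = (14/17, 56/17)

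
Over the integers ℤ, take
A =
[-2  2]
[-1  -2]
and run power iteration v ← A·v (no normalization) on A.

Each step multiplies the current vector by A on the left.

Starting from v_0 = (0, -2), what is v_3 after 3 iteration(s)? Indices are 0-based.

v_3 = (-40, -8)

v_0 = (0, -2).
v_1 = A·v_0 = (-4, 4).
v_2 = A·v_1 = (16, -4).
v_3 = A·v_2 = (-40, -8).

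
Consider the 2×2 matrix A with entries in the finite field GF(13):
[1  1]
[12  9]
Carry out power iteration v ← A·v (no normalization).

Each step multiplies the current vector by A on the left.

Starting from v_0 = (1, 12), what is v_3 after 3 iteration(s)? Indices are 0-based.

v_0 = (1, 12).
v_1 = A·v_0 = (0, 3).
v_2 = A·v_1 = (3, 1).
v_3 = A·v_2 = (4, 6).

v_3 = (4, 6)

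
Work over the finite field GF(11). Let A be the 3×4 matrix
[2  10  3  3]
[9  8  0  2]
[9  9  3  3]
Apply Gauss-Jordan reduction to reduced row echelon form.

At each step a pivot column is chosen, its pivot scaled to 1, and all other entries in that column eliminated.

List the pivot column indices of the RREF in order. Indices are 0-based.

[1] R0 /= 2  ⇒  (1, 5, 7, 7)
     R1 -= 9·R0  ⇒  (0, 7, 3, 5)
     R2 -= 9·R0  ⇒  (0, 8, 6, 6)
[2] R1 /= 7  ⇒  (0, 1, 2, 7)
     R0 -= 5·R1  ⇒  (1, 0, 8, 5)
     R2 -= 8·R1  ⇒  (0, 0, 1, 5)
[3] R2 /= 1  ⇒  (0, 0, 1, 5)
     R0 -= 8·R2  ⇒  (1, 0, 0, 9)
     R1 -= 2·R2  ⇒  (0, 1, 0, 8)

pivot columns: 0, 1, 2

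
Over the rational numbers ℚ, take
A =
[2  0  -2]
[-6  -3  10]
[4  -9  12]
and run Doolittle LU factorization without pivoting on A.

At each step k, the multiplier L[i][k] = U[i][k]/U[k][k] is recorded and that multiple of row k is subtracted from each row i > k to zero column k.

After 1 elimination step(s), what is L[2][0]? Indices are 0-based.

L[2][0] = 2

Step 1: pivot at (0,0) is 2.
  row1 ← row1 − (-3)·row0  ⇒  L[1][0]=-3, U row1=(0, -3, 4)
  row2 ← row2 − (2)·row0  ⇒  L[2][0]=2, U row2=(0, -9, 16)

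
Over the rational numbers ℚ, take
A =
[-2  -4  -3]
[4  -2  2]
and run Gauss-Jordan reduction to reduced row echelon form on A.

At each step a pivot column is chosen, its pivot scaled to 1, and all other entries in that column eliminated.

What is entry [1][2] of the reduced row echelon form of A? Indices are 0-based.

pivot(0,0)=-2: scale R0 → (1, 2, 3/2)
  clear (1,0): R1 −= (4)R0 → (0, -10, -4)
pivot(1,1)=-10: scale R1 → (0, 1, 2/5)
  clear (0,1): R0 −= (2)R1 → (1, 0, 7/10)

M[1][2] = 2/5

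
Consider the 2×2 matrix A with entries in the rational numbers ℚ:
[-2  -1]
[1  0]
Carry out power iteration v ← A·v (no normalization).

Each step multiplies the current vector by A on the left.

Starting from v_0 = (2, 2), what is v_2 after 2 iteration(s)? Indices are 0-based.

v_2 = (10, -6)

v_0 = (2, 2).
v_1 = A·v_0 = (-6, 2).
v_2 = A·v_1 = (10, -6).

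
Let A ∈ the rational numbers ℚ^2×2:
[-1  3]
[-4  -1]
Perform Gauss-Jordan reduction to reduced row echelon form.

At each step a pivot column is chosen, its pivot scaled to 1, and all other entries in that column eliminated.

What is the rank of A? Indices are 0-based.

step 1: normalize row 0 (÷-1) = (1, -3)
  row 1: subtract -4×row0 = (0, -13)
step 2: normalize row 1 (÷-13) = (0, 1)
  row 0: subtract -3×row1 = (1, 0)

rank = 2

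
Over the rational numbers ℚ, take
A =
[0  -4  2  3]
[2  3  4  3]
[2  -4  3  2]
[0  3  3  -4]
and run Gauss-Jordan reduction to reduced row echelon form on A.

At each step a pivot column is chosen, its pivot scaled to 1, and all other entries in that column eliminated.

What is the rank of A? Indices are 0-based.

rank = 4

step 1: exchange rows 0,1
step 1: normalize row 0 (÷2) = (1, 3/2, 2, 3/2)
  row 2: subtract 2×row0 = (0, -7, -1, -1)
step 2: normalize row 1 (÷-4) = (0, 1, -1/2, -3/4)
  row 0: subtract 3/2×row1 = (1, 0, 11/4, 21/8)
  row 2: subtract -7×row1 = (0, 0, -9/2, -25/4)
  row 3: subtract 3×row1 = (0, 0, 9/2, -7/4)
step 3: normalize row 2 (÷-9/2) = (0, 0, 1, 25/18)
  row 0: subtract 11/4×row2 = (1, 0, 0, -43/36)
  row 1: subtract -1/2×row2 = (0, 1, 0, -1/18)
  row 3: subtract 9/2×row2 = (0, 0, 0, -8)
step 4: normalize row 3 (÷-8) = (0, 0, 0, 1)
  row 0: subtract -43/36×row3 = (1, 0, 0, 0)
  row 1: subtract -1/18×row3 = (0, 1, 0, 0)
  row 2: subtract 25/18×row3 = (0, 0, 1, 0)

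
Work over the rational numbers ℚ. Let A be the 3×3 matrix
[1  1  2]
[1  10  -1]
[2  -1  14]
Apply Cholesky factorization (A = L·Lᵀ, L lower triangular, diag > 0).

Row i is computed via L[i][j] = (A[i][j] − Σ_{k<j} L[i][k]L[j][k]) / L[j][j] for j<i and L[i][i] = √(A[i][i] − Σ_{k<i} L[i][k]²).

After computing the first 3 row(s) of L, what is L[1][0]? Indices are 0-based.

L[1][0] = 1

Step 1: L[0][0] = √(1) = 1.
  L[1][0] = (1) / L[0][0] = 1.
Step 2: L[1][1] = √(9) = 3.
  L[2][0] = (2) / L[0][0] = 2.
  L[2][1] = (-3) / L[1][1] = -1.
Step 3: L[2][2] = √(9) = 3.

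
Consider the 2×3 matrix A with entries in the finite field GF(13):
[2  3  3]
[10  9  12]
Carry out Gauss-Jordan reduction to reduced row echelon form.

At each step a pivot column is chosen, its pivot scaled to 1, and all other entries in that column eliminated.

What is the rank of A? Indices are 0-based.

rank = 2

pivot(0,0)=2: scale R0 → (1, 8, 8)
  clear (1,0): R1 −= (10)R0 → (0, 7, 10)
pivot(1,1)=7: scale R1 → (0, 1, 7)
  clear (0,1): R0 −= (8)R1 → (1, 0, 4)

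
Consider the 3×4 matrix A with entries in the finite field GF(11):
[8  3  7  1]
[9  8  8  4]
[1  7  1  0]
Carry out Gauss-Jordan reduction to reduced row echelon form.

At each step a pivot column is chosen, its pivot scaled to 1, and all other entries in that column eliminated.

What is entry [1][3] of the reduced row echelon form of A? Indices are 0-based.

M[1][3] = 4

pivot(0,0)=8: scale R0 → (1, 10, 5, 7)
  clear (1,0): R1 −= (9)R0 → (0, 6, 7, 7)
  clear (2,0): R2 −= (1)R0 → (0, 8, 7, 4)
pivot(1,1)=6: scale R1 → (0, 1, 3, 3)
  clear (0,1): R0 −= (10)R1 → (1, 0, 8, 10)
  clear (2,1): R2 −= (8)R1 → (0, 0, 5, 2)
pivot(2,2)=5: scale R2 → (0, 0, 1, 7)
  clear (0,2): R0 −= (8)R2 → (1, 0, 0, 9)
  clear (1,2): R1 −= (3)R2 → (0, 1, 0, 4)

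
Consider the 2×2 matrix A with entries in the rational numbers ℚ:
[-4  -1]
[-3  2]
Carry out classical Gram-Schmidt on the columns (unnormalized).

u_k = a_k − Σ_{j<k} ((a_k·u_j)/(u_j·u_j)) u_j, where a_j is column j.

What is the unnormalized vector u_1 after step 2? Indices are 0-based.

Step 1: u_0 = a_0 = (-4, -3).
Step 2: u_1 = a_1 − (-2/25)·u_0 = (-33/25, 44/25).

u_1 = (-33/25, 44/25)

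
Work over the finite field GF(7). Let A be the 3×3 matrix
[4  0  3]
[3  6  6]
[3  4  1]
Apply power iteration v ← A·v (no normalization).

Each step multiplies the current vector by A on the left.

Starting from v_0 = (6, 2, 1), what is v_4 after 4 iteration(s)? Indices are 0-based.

v_0 = (6, 2, 1).
v_1 = A·v_0 = (6, 1, 6).
v_2 = A·v_1 = (0, 4, 0).
v_3 = A·v_2 = (0, 3, 2).
v_4 = A·v_3 = (6, 2, 0).

v_4 = (6, 2, 0)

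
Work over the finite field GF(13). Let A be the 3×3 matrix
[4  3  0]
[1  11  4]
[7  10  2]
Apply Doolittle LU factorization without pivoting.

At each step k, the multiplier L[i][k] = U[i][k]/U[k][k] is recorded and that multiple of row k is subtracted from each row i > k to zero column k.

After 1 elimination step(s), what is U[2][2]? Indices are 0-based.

U[2][2] = 2

k=0: U[0][0]=4
  eliminate (1,0): mult=10, new row 1: (0, 7, 4); set L[1][0]=10
  eliminate (2,0): mult=5, new row 2: (0, 8, 2); set L[2][0]=5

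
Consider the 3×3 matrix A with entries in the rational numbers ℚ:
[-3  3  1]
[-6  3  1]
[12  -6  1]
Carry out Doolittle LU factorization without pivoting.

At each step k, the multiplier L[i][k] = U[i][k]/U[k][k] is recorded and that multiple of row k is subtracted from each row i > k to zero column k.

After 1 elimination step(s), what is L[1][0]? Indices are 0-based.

k=0: U[0][0]=-3
  eliminate (1,0): mult=2, new row 1: (0, -3, -1); set L[1][0]=2
  eliminate (2,0): mult=-4, new row 2: (0, 6, 5); set L[2][0]=-4

L[1][0] = 2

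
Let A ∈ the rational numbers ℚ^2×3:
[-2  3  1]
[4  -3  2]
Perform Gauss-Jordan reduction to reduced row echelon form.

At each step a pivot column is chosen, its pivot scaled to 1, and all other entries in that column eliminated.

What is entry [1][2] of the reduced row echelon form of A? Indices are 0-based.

M[1][2] = 4/3

pivot(0,0)=-2: scale R0 → (1, -3/2, -1/2)
  clear (1,0): R1 −= (4)R0 → (0, 3, 4)
pivot(1,1)=3: scale R1 → (0, 1, 4/3)
  clear (0,1): R0 −= (-3/2)R1 → (1, 0, 3/2)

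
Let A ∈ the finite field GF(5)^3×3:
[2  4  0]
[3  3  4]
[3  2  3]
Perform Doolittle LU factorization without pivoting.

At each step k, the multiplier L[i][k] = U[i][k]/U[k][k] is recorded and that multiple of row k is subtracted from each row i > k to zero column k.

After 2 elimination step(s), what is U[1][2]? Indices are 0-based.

[col 0] pivot 2
  R1 -= 4*R0 → (0, 2, 4)  (L[1][0] := 4)
  R2 -= 4*R0 → (0, 1, 3)  (L[2][0] := 4)
[col 1] pivot 2
  R2 -= 3*R1 → (0, 0, 1)  (L[2][1] := 3)

U[1][2] = 4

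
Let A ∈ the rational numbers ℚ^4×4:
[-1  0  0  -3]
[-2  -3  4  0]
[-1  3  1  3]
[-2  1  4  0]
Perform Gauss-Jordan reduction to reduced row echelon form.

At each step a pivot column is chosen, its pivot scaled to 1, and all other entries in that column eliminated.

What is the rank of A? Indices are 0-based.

rank = 4

[1] R0 /= -1  ⇒  (1, 0, 0, 3)
     R1 -= -2·R0  ⇒  (0, -3, 4, 6)
     R2 -= -1·R0  ⇒  (0, 3, 1, 6)
     R3 -= -2·R0  ⇒  (0, 1, 4, 6)
[2] R1 /= -3  ⇒  (0, 1, -4/3, -2)
     R2 -= 3·R1  ⇒  (0, 0, 5, 12)
     R3 -= 1·R1  ⇒  (0, 0, 16/3, 8)
[3] R2 /= 5  ⇒  (0, 0, 1, 12/5)
     R1 -= -4/3·R2  ⇒  (0, 1, 0, 6/5)
     R3 -= 16/3·R2  ⇒  (0, 0, 0, -24/5)
[4] R3 /= -24/5  ⇒  (0, 0, 0, 1)
     R0 -= 3·R3  ⇒  (1, 0, 0, 0)
     R1 -= 6/5·R3  ⇒  (0, 1, 0, 0)
     R2 -= 12/5·R3  ⇒  (0, 0, 1, 0)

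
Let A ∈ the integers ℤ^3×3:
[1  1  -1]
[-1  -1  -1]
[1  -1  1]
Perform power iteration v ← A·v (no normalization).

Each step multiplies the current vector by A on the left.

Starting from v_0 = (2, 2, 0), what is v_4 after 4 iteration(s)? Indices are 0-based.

v_4 = (-24, 8, 8)

v_0 = (2, 2, 0).
v_1 = A·v_0 = (4, -4, 0).
v_2 = A·v_1 = (0, 0, 8).
v_3 = A·v_2 = (-8, -8, 8).
v_4 = A·v_3 = (-24, 8, 8).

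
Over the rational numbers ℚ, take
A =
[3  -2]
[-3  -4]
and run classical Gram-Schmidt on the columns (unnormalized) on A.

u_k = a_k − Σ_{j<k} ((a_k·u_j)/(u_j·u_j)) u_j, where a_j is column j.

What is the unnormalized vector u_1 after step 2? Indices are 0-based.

u_1 = (-3, -3)

Step 1: u_0 = a_0 = (3, -3).
Step 2: u_1 = a_1 − (1/3)·u_0 = (-3, -3).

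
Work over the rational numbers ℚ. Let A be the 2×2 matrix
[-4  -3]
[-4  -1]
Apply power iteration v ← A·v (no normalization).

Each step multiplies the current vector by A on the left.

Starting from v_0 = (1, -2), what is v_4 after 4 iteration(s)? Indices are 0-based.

v_4 = (-146, -118)

v_0 = (1, -2).
v_1 = A·v_0 = (2, -2).
v_2 = A·v_1 = (-2, -6).
v_3 = A·v_2 = (26, 14).
v_4 = A·v_3 = (-146, -118).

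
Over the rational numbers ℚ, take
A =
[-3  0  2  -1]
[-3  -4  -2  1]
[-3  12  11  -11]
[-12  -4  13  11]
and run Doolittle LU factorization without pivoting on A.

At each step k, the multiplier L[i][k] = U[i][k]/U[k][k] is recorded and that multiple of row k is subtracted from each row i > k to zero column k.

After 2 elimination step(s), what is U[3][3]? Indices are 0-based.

U[3][3] = 13

k=0: U[0][0]=-3
  eliminate (1,0): mult=1, new row 1: (0, -4, -4, 2); set L[1][0]=1
  eliminate (2,0): mult=1, new row 2: (0, 12, 9, -10); set L[2][0]=1
  eliminate (3,0): mult=4, new row 3: (0, -4, 5, 15); set L[3][0]=4
k=1: U[1][1]=-4
  eliminate (2,1): mult=-3, new row 2: (0, 0, -3, -4); set L[2][1]=-3
  eliminate (3,1): mult=1, new row 3: (0, 0, 9, 13); set L[3][1]=1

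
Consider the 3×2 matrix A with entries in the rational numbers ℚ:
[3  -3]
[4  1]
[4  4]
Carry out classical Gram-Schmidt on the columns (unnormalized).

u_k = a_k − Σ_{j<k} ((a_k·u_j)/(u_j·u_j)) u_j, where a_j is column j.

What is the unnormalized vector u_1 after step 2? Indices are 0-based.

Step 1: u_0 = a_0 = (3, 4, 4).
Step 2: u_1 = a_1 − (11/41)·u_0 = (-156/41, -3/41, 120/41).

u_1 = (-156/41, -3/41, 120/41)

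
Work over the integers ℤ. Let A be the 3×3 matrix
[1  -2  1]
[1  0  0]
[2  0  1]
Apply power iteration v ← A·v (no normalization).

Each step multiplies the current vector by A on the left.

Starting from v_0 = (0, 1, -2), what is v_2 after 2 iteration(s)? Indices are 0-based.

v_0 = (0, 1, -2).
v_1 = A·v_0 = (-4, 0, -2).
v_2 = A·v_1 = (-6, -4, -10).

v_2 = (-6, -4, -10)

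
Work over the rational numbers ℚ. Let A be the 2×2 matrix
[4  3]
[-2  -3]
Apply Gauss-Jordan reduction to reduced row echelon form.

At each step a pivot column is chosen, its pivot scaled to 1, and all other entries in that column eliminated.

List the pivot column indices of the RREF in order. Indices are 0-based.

[1] R0 /= 4  ⇒  (1, 3/4)
     R1 -= -2·R0  ⇒  (0, -3/2)
[2] R1 /= -3/2  ⇒  (0, 1)
     R0 -= 3/4·R1  ⇒  (1, 0)

pivot columns: 0, 1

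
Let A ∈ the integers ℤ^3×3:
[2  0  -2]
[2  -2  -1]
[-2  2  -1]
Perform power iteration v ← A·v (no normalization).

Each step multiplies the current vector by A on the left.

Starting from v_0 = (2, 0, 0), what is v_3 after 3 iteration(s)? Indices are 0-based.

v_0 = (2, 0, 0).
v_1 = A·v_0 = (4, 4, -4).
v_2 = A·v_1 = (16, 4, 4).
v_3 = A·v_2 = (24, 20, -28).

v_3 = (24, 20, -28)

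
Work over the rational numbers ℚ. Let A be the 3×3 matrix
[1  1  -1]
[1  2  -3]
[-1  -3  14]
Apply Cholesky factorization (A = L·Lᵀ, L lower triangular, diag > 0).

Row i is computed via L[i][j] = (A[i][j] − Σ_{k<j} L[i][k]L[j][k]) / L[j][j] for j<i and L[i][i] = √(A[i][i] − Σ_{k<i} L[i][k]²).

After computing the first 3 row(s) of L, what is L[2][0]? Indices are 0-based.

Step 1: L[0][0] = √(1) = 1.
  L[1][0] = (1) / L[0][0] = 1.
Step 2: L[1][1] = √(1) = 1.
  L[2][0] = (-1) / L[0][0] = -1.
  L[2][1] = (-2) / L[1][1] = -2.
Step 3: L[2][2] = √(9) = 3.

L[2][0] = -1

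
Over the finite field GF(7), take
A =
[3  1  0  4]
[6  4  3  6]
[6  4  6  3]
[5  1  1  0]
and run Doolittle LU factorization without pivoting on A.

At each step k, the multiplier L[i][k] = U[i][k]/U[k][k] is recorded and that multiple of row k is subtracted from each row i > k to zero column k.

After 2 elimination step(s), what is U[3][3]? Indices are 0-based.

Step 1: pivot at (0,0) is 3.
  row1 ← row1 − (2)·row0  ⇒  L[1][0]=2, U row1=(0, 2, 3, 5)
  row2 ← row2 − (2)·row0  ⇒  L[2][0]=2, U row2=(0, 2, 6, 2)
  row3 ← row3 − (4)·row0  ⇒  L[3][0]=4, U row3=(0, 4, 1, 5)
Step 2: pivot at (1,1) is 2.
  row2 ← row2 − (1)·row1  ⇒  L[2][1]=1, U row2=(0, 0, 3, 4)
  row3 ← row3 − (2)·row1  ⇒  L[3][1]=2, U row3=(0, 0, 2, 2)

U[3][3] = 2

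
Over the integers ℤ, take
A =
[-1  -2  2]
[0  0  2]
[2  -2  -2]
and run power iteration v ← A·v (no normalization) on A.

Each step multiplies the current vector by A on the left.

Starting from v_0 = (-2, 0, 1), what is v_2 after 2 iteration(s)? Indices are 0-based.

v_2 = (-20, -12, 16)

v_0 = (-2, 0, 1).
v_1 = A·v_0 = (4, 2, -6).
v_2 = A·v_1 = (-20, -12, 16).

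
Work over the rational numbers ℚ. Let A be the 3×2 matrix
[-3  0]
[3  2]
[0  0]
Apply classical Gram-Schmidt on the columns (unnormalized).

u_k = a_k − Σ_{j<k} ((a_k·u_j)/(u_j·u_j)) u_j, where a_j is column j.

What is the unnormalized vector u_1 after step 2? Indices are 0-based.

Step 1: u_0 = a_0 = (-3, 3, 0).
Step 2: u_1 = a_1 − (1/3)·u_0 = (1, 1, 0).

u_1 = (1, 1, 0)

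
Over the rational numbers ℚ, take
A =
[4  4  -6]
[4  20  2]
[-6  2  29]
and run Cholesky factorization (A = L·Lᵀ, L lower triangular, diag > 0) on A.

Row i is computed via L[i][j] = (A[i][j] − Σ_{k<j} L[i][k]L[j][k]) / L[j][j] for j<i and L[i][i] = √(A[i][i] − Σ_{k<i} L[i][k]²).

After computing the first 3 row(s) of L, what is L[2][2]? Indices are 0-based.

L[2][2] = 4

Step 1: L[0][0] = √(4) = 2.
  L[1][0] = (4) / L[0][0] = 2.
Step 2: L[1][1] = √(16) = 4.
  L[2][0] = (-6) / L[0][0] = -3.
  L[2][1] = (8) / L[1][1] = 2.
Step 3: L[2][2] = √(16) = 4.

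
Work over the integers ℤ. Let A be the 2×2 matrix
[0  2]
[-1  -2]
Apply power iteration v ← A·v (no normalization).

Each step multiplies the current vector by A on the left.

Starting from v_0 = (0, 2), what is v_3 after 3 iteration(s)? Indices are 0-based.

v_3 = (8, 0)

v_0 = (0, 2).
v_1 = A·v_0 = (4, -4).
v_2 = A·v_1 = (-8, 4).
v_3 = A·v_2 = (8, 0).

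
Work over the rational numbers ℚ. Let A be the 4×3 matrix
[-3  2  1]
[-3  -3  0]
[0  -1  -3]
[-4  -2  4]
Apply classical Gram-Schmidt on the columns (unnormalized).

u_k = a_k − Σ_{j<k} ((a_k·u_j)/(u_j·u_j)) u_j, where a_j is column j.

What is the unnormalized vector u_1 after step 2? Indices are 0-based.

u_1 = (101/34, -69/34, -1, -12/17)

Step 1: u_0 = a_0 = (-3, -3, 0, -4).
Step 2: u_1 = a_1 − (11/34)·u_0 = (101/34, -69/34, -1, -12/17).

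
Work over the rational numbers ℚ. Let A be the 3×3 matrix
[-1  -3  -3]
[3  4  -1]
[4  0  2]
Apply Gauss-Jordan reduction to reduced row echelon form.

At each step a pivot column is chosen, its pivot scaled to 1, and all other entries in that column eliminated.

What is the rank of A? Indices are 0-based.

rank = 3

[1] R0 /= -1  ⇒  (1, 3, 3)
     R1 -= 3·R0  ⇒  (0, -5, -10)
     R2 -= 4·R0  ⇒  (0, -12, -10)
[2] R1 /= -5  ⇒  (0, 1, 2)
     R0 -= 3·R1  ⇒  (1, 0, -3)
     R2 -= -12·R1  ⇒  (0, 0, 14)
[3] R2 /= 14  ⇒  (0, 0, 1)
     R0 -= -3·R2  ⇒  (1, 0, 0)
     R1 -= 2·R2  ⇒  (0, 1, 0)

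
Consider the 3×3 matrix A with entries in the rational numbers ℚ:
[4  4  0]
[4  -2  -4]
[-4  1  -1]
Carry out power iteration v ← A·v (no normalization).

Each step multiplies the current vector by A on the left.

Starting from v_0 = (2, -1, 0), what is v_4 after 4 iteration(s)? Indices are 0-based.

v_4 = (2000, 1892, -1065)

v_0 = (2, -1, 0).
v_1 = A·v_0 = (4, 10, -9).
v_2 = A·v_1 = (56, 32, 3).
v_3 = A·v_2 = (352, 148, -195).
v_4 = A·v_3 = (2000, 1892, -1065).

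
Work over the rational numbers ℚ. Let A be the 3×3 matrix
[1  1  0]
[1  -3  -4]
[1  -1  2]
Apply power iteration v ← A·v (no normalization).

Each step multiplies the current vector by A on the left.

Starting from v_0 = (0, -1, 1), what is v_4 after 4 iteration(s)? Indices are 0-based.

v_0 = (0, -1, 1).
v_1 = A·v_0 = (-1, -1, 3).
v_2 = A·v_1 = (-2, -10, 6).
v_3 = A·v_2 = (-12, 4, 20).
v_4 = A·v_3 = (-8, -104, 24).

v_4 = (-8, -104, 24)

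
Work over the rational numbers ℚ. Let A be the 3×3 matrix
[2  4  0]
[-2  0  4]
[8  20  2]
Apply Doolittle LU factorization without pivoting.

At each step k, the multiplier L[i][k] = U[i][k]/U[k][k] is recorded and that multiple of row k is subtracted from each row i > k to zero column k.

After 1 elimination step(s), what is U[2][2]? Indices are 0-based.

[col 0] pivot 2
  R1 -= -1*R0 → (0, 4, 4)  (L[1][0] := -1)
  R2 -= 4*R0 → (0, 4, 2)  (L[2][0] := 4)

U[2][2] = 2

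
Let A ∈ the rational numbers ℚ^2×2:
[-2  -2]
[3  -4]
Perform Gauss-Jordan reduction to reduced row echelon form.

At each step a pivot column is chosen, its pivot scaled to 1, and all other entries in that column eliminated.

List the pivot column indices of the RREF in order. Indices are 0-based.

pivot columns: 0, 1

step 1: normalize row 0 (÷-2) = (1, 1)
  row 1: subtract 3×row0 = (0, -7)
step 2: normalize row 1 (÷-7) = (0, 1)
  row 0: subtract 1×row1 = (1, 0)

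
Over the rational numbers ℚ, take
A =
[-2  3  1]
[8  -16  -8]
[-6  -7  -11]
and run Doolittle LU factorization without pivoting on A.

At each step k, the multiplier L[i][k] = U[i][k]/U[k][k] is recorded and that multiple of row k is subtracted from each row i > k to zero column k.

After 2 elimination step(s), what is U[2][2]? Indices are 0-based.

Step 1: pivot at (0,0) is -2.
  row1 ← row1 − (-4)·row0  ⇒  L[1][0]=-4, U row1=(0, -4, -4)
  row2 ← row2 − (3)·row0  ⇒  L[2][0]=3, U row2=(0, -16, -14)
Step 2: pivot at (1,1) is -4.
  row2 ← row2 − (4)·row1  ⇒  L[2][1]=4, U row2=(0, 0, 2)

U[2][2] = 2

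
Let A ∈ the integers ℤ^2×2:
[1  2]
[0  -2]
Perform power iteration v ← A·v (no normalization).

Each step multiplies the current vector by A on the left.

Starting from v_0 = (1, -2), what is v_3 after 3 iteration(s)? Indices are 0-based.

v_3 = (-11, 16)

v_0 = (1, -2).
v_1 = A·v_0 = (-3, 4).
v_2 = A·v_1 = (5, -8).
v_3 = A·v_2 = (-11, 16).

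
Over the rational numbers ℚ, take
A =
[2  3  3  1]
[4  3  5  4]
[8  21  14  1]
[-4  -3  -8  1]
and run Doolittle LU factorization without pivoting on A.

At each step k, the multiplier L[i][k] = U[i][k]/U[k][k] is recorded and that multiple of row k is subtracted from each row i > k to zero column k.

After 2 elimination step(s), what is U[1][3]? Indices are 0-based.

k=0: U[0][0]=2
  eliminate (1,0): mult=2, new row 1: (0, -3, -1, 2); set L[1][0]=2
  eliminate (2,0): mult=4, new row 2: (0, 9, 2, -3); set L[2][0]=4
  eliminate (3,0): mult=-2, new row 3: (0, 3, -2, 3); set L[3][0]=-2
k=1: U[1][1]=-3
  eliminate (2,1): mult=-3, new row 2: (0, 0, -1, 3); set L[2][1]=-3
  eliminate (3,1): mult=-1, new row 3: (0, 0, -3, 5); set L[3][1]=-1

U[1][3] = 2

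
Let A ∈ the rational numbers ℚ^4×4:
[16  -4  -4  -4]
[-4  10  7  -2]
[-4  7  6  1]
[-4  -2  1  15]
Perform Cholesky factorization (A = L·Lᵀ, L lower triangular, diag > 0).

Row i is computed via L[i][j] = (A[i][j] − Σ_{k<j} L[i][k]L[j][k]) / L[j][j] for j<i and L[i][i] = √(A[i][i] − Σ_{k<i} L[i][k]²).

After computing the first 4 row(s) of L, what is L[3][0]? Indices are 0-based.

L[3][0] = -1

Step 1: L[0][0] = √(16) = 4.
  L[1][0] = (-4) / L[0][0] = -1.
Step 2: L[1][1] = √(9) = 3.
  L[2][0] = (-4) / L[0][0] = -1.
  L[2][1] = (6) / L[1][1] = 2.
Step 3: L[2][2] = √(1) = 1.
  L[3][0] = (-4) / L[0][0] = -1.
  L[3][1] = (-3) / L[1][1] = -1.
  L[3][2] = (2) / L[2][2] = 2.
Step 4: L[3][3] = √(9) = 3.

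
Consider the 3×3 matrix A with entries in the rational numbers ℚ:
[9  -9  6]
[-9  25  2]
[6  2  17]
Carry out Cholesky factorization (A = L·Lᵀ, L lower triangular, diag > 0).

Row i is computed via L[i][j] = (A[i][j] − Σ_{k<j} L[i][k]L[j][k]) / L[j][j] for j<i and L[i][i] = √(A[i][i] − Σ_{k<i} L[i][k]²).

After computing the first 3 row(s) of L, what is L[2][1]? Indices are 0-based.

Step 1: L[0][0] = √(9) = 3.
  L[1][0] = (-9) / L[0][0] = -3.
Step 2: L[1][1] = √(16) = 4.
  L[2][0] = (6) / L[0][0] = 2.
  L[2][1] = (8) / L[1][1] = 2.
Step 3: L[2][2] = √(9) = 3.

L[2][1] = 2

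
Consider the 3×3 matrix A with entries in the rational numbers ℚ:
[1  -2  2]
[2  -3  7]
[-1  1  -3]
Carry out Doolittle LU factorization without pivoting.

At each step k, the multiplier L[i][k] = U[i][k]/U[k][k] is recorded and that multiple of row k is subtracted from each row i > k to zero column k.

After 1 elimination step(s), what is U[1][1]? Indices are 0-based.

U[1][1] = 1

[col 0] pivot 1
  R1 -= 2*R0 → (0, 1, 3)  (L[1][0] := 2)
  R2 -= -1*R0 → (0, -1, -1)  (L[2][0] := -1)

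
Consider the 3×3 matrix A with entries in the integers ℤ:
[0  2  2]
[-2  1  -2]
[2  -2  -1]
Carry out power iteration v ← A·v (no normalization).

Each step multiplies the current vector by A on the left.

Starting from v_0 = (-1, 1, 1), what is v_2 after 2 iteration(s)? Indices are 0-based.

v_0 = (-1, 1, 1).
v_1 = A·v_0 = (4, 1, -5).
v_2 = A·v_1 = (-8, 3, 11).

v_2 = (-8, 3, 11)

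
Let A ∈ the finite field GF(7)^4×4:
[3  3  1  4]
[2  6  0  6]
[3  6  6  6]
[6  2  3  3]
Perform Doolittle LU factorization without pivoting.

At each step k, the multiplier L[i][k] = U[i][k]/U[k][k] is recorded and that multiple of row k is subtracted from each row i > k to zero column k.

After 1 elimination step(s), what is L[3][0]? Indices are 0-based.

Step 1: pivot at (0,0) is 3.
  row1 ← row1 − (3)·row0  ⇒  L[1][0]=3, U row1=(0, 4, 4, 1)
  row2 ← row2 − (1)·row0  ⇒  L[2][0]=1, U row2=(0, 3, 5, 2)
  row3 ← row3 − (2)·row0  ⇒  L[3][0]=2, U row3=(0, 3, 1, 2)

L[3][0] = 2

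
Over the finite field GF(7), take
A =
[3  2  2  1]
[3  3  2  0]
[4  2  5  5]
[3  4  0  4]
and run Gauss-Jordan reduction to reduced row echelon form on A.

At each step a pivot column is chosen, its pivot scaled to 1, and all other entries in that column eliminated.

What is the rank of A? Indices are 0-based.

rank = 4

pivot(0,0)=3: scale R0 → (1, 3, 3, 5)
  clear (1,0): R1 −= (3)R0 → (0, 1, 0, 6)
  clear (2,0): R2 −= (4)R0 → (0, 4, 0, 6)
  clear (3,0): R3 −= (3)R0 → (0, 2, 5, 3)
pivot(1,1)=1: scale R1 → (0, 1, 0, 6)
  clear (0,1): R0 −= (3)R1 → (1, 0, 3, 1)
  clear (2,1): R2 −= (4)R1 → (0, 0, 0, 3)
  clear (3,1): R3 −= (2)R1 → (0, 0, 5, 5)
pivot(2,2): swap R2↔R3
pivot(2,2)=5: scale R2 → (0, 0, 1, 1)
  clear (0,2): R0 −= (3)R2 → (1, 0, 0, 5)
pivot(3,3)=3: scale R3 → (0, 0, 0, 1)
  clear (0,3): R0 −= (5)R3 → (1, 0, 0, 0)
  clear (1,3): R1 −= (6)R3 → (0, 1, 0, 0)
  clear (2,3): R2 −= (1)R3 → (0, 0, 1, 0)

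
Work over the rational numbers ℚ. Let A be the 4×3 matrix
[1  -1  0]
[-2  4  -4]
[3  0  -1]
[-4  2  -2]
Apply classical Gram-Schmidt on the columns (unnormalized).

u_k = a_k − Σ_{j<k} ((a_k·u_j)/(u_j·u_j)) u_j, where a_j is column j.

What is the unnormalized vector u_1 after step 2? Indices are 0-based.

u_1 = (-13/30, 43/15, 17/10, -4/15)

Step 1: u_0 = a_0 = (1, -2, 3, -4).
Step 2: u_1 = a_1 − (-17/30)·u_0 = (-13/30, 43/15, 17/10, -4/15).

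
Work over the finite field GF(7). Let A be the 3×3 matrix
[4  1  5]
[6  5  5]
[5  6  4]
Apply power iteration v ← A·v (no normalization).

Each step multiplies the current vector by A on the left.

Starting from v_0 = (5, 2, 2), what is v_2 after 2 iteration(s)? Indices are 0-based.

v_0 = (5, 2, 2).
v_1 = A·v_0 = (4, 1, 3).
v_2 = A·v_1 = (4, 2, 3).

v_2 = (4, 2, 3)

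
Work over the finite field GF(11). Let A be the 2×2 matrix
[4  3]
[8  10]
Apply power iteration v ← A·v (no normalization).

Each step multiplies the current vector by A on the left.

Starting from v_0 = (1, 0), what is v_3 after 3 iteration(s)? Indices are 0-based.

v_3 = (1, 10)

v_0 = (1, 0).
v_1 = A·v_0 = (4, 8).
v_2 = A·v_1 = (7, 2).
v_3 = A·v_2 = (1, 10).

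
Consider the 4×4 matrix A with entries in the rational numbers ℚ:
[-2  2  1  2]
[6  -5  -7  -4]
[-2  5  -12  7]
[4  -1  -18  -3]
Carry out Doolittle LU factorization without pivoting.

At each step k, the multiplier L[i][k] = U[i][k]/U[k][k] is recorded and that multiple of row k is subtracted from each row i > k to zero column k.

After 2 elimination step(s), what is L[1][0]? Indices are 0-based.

L[1][0] = -3

[col 0] pivot -2
  R1 -= -3*R0 → (0, 1, -4, 2)  (L[1][0] := -3)
  R2 -= 1*R0 → (0, 3, -13, 5)  (L[2][0] := 1)
  R3 -= -2*R0 → (0, 3, -16, 1)  (L[3][0] := -2)
[col 1] pivot 1
  R2 -= 3*R1 → (0, 0, -1, -1)  (L[2][1] := 3)
  R3 -= 3*R1 → (0, 0, -4, -5)  (L[3][1] := 3)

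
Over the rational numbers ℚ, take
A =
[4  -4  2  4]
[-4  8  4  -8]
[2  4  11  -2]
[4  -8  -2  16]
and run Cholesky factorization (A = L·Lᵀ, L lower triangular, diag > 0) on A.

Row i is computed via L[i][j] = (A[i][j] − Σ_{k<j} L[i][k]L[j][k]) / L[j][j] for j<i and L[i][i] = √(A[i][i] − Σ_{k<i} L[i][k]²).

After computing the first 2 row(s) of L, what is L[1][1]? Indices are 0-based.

L[1][1] = 2

Step 1: L[0][0] = √(4) = 2.
  L[1][0] = (-4) / L[0][0] = -2.
Step 2: L[1][1] = √(4) = 2.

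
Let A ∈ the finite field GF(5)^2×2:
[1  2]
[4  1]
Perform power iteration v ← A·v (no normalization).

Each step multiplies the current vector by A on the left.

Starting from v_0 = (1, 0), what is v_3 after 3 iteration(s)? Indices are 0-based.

v_0 = (1, 0).
v_1 = A·v_0 = (1, 4).
v_2 = A·v_1 = (4, 3).
v_3 = A·v_2 = (0, 4).

v_3 = (0, 4)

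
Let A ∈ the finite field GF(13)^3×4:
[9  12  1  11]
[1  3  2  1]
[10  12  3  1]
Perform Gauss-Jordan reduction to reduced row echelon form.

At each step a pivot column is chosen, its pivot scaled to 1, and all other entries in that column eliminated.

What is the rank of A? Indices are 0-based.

[1] R0 /= 9  ⇒  (1, 10, 3, 7)
     R1 -= 1·R0  ⇒  (0, 6, 12, 7)
     R2 -= 10·R0  ⇒  (0, 3, 12, 9)
[2] R1 /= 6  ⇒  (0, 1, 2, 12)
     R0 -= 10·R1  ⇒  (1, 0, 9, 4)
     R2 -= 3·R1  ⇒  (0, 0, 6, 12)
[3] R2 /= 6  ⇒  (0, 0, 1, 2)
     R0 -= 9·R2  ⇒  (1, 0, 0, 12)
     R1 -= 2·R2  ⇒  (0, 1, 0, 8)

rank = 3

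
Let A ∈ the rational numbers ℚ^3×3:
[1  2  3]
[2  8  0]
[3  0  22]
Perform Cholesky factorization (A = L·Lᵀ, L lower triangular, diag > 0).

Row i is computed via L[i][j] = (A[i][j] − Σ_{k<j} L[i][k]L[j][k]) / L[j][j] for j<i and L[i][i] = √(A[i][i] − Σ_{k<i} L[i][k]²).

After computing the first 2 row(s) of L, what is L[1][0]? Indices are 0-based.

L[1][0] = 2

Step 1: L[0][0] = √(1) = 1.
  L[1][0] = (2) / L[0][0] = 2.
Step 2: L[1][1] = √(4) = 2.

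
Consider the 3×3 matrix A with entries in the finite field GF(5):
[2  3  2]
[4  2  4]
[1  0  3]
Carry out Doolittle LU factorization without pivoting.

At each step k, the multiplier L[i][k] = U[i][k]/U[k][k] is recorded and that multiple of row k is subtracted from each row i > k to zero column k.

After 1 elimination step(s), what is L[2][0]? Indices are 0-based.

L[2][0] = 3

k=0: U[0][0]=2
  eliminate (1,0): mult=2, new row 1: (0, 1, 0); set L[1][0]=2
  eliminate (2,0): mult=3, new row 2: (0, 1, 2); set L[2][0]=3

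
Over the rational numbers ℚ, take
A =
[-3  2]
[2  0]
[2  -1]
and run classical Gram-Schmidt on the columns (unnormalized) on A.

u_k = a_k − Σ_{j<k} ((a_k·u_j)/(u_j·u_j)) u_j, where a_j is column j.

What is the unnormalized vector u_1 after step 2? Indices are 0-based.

Step 1: u_0 = a_0 = (-3, 2, 2).
Step 2: u_1 = a_1 − (-8/17)·u_0 = (10/17, 16/17, -1/17).

u_1 = (10/17, 16/17, -1/17)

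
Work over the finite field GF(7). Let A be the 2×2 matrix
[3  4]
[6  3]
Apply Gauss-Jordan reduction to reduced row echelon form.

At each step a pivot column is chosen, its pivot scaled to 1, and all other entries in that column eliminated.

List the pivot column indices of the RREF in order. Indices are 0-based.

pivot columns: 0, 1

[1] R0 /= 3  ⇒  (1, 6)
     R1 -= 6·R0  ⇒  (0, 2)
[2] R1 /= 2  ⇒  (0, 1)
     R0 -= 6·R1  ⇒  (1, 0)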